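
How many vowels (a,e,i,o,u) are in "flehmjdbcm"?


Input: flehmjdbcm
Checking each character:
  'f' at position 0: consonant
  'l' at position 1: consonant
  'e' at position 2: vowel (running total: 1)
  'h' at position 3: consonant
  'm' at position 4: consonant
  'j' at position 5: consonant
  'd' at position 6: consonant
  'b' at position 7: consonant
  'c' at position 8: consonant
  'm' at position 9: consonant
Total vowels: 1

1


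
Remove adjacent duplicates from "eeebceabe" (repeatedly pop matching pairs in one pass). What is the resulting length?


Input: eeebceabe
Stack-based adjacent duplicate removal:
  Read 'e': push. Stack: e
  Read 'e': matches stack top 'e' => pop. Stack: (empty)
  Read 'e': push. Stack: e
  Read 'b': push. Stack: eb
  Read 'c': push. Stack: ebc
  Read 'e': push. Stack: ebce
  Read 'a': push. Stack: ebcea
  Read 'b': push. Stack: ebceab
  Read 'e': push. Stack: ebceabe
Final stack: "ebceabe" (length 7)

7


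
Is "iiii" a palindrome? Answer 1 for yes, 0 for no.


Input: iiii
Reversed: iiii
  Compare pos 0 ('i') with pos 3 ('i'): match
  Compare pos 1 ('i') with pos 2 ('i'): match
Result: palindrome

1


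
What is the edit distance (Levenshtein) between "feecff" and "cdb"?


Computing edit distance: "feecff" -> "cdb"
DP table:
           c    d    b
      0    1    2    3
  f   1    1    2    3
  e   2    2    2    3
  e   3    3    3    3
  c   4    3    4    4
  f   5    4    4    5
  f   6    5    5    5
Edit distance = dp[6][3] = 5

5


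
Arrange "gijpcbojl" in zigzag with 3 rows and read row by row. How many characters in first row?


Zigzag "gijpcbojl" into 3 rows:
Placing characters:
  'g' => row 0
  'i' => row 1
  'j' => row 2
  'p' => row 1
  'c' => row 0
  'b' => row 1
  'o' => row 2
  'j' => row 1
  'l' => row 0
Rows:
  Row 0: "gcl"
  Row 1: "ipbj"
  Row 2: "jo"
First row length: 3

3


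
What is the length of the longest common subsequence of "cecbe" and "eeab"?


LCS of "cecbe" and "eeab"
DP table:
           e    e    a    b
      0    0    0    0    0
  c   0    0    0    0    0
  e   0    1    1    1    1
  c   0    1    1    1    1
  b   0    1    1    1    2
  e   0    1    2    2    2
LCS length = dp[5][4] = 2

2


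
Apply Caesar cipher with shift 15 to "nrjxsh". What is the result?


Caesar cipher: shift "nrjxsh" by 15
  'n' (pos 13) + 15 = pos 2 = 'c'
  'r' (pos 17) + 15 = pos 6 = 'g'
  'j' (pos 9) + 15 = pos 24 = 'y'
  'x' (pos 23) + 15 = pos 12 = 'm'
  's' (pos 18) + 15 = pos 7 = 'h'
  'h' (pos 7) + 15 = pos 22 = 'w'
Result: cgymhw

cgymhw


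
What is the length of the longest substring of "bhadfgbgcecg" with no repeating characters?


Input: "bhadfgbgcecg"
Sliding window (track last position of each char):
  Position 0 ('b'): window [0,0] length 1 -- new best
  Position 1 ('h'): window [0,1] length 2 -- new best
  Position 2 ('a'): window [0,2] length 3 -- new best
  Position 3 ('d'): window [0,3] length 4 -- new best
  Position 4 ('f'): window [0,4] length 5 -- new best
  Position 5 ('g'): window [0,5] length 6 -- new best
  Position 6 ('b'): repeat (last at 0), move window start to 1
  Position 6 ('b'): window [1,6] length 6
  Position 7 ('g'): repeat (last at 5), move window start to 6
  Position 7 ('g'): window [6,7] length 2
  Position 8 ('c'): window [6,8] length 3
  Position 9 ('e'): window [6,9] length 4
  Position 10 ('c'): repeat (last at 8), move window start to 9
  Position 10 ('c'): window [9,10] length 2
  Position 11 ('g'): window [9,11] length 3
Longest substring with no repeats: "bhadfg" with length 6

6


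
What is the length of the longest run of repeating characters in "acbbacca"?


Input: "acbbacca"
Scanning for longest run:
  Position 1 ('c'): new char, reset run to 1
  Position 2 ('b'): new char, reset run to 1
  Position 3 ('b'): continues run of 'b', length=2
  Position 4 ('a'): new char, reset run to 1
  Position 5 ('c'): new char, reset run to 1
  Position 6 ('c'): continues run of 'c', length=2
  Position 7 ('a'): new char, reset run to 1
Longest run: 'b' with length 2

2


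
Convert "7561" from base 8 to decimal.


Input: "7561" in base 8
Positional expansion:
  Digit '7' (value 7) x 8^3 = 3584
  Digit '5' (value 5) x 8^2 = 320
  Digit '6' (value 6) x 8^1 = 48
  Digit '1' (value 1) x 8^0 = 1
Sum = 3953

3953


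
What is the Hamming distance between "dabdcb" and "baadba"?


Comparing "dabdcb" and "baadba" position by position:
  Position 0: 'd' vs 'b' => differ
  Position 1: 'a' vs 'a' => same
  Position 2: 'b' vs 'a' => differ
  Position 3: 'd' vs 'd' => same
  Position 4: 'c' vs 'b' => differ
  Position 5: 'b' vs 'a' => differ
Total differences (Hamming distance): 4

4


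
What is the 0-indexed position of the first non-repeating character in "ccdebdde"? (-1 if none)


Input: ccdebdde
Character frequencies:
  'b': 1
  'c': 2
  'd': 3
  'e': 2
Scanning left to right for freq == 1:
  Position 0 ('c'): freq=2, skip
  Position 1 ('c'): freq=2, skip
  Position 2 ('d'): freq=3, skip
  Position 3 ('e'): freq=2, skip
  Position 4 ('b'): unique! => answer = 4

4


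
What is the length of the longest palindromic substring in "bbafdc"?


Input: "bbafdc"
Checking substrings for palindromes:
  [0:2] "bb" (len 2) => palindrome
Longest palindromic substring: "bb" with length 2

2


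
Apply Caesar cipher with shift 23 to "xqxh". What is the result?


Caesar cipher: shift "xqxh" by 23
  'x' (pos 23) + 23 = pos 20 = 'u'
  'q' (pos 16) + 23 = pos 13 = 'n'
  'x' (pos 23) + 23 = pos 20 = 'u'
  'h' (pos 7) + 23 = pos 4 = 'e'
Result: unue

unue


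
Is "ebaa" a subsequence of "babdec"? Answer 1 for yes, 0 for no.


Check if "ebaa" is a subsequence of "babdec"
Greedy scan:
  Position 0 ('b'): no match needed
  Position 1 ('a'): no match needed
  Position 2 ('b'): no match needed
  Position 3 ('d'): no match needed
  Position 4 ('e'): matches sub[0] = 'e'
  Position 5 ('c'): no match needed
Only matched 1/4 characters => not a subsequence

0


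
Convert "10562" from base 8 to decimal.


Input: "10562" in base 8
Positional expansion:
  Digit '1' (value 1) x 8^4 = 4096
  Digit '0' (value 0) x 8^3 = 0
  Digit '5' (value 5) x 8^2 = 320
  Digit '6' (value 6) x 8^1 = 48
  Digit '2' (value 2) x 8^0 = 2
Sum = 4466

4466


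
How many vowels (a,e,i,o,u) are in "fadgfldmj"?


Input: fadgfldmj
Checking each character:
  'f' at position 0: consonant
  'a' at position 1: vowel (running total: 1)
  'd' at position 2: consonant
  'g' at position 3: consonant
  'f' at position 4: consonant
  'l' at position 5: consonant
  'd' at position 6: consonant
  'm' at position 7: consonant
  'j' at position 8: consonant
Total vowels: 1

1


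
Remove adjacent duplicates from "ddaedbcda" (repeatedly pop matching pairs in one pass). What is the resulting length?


Input: ddaedbcda
Stack-based adjacent duplicate removal:
  Read 'd': push. Stack: d
  Read 'd': matches stack top 'd' => pop. Stack: (empty)
  Read 'a': push. Stack: a
  Read 'e': push. Stack: ae
  Read 'd': push. Stack: aed
  Read 'b': push. Stack: aedb
  Read 'c': push. Stack: aedbc
  Read 'd': push. Stack: aedbcd
  Read 'a': push. Stack: aedbcda
Final stack: "aedbcda" (length 7)

7


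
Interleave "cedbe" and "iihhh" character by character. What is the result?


Interleaving "cedbe" and "iihhh":
  Position 0: 'c' from first, 'i' from second => "ci"
  Position 1: 'e' from first, 'i' from second => "ei"
  Position 2: 'd' from first, 'h' from second => "dh"
  Position 3: 'b' from first, 'h' from second => "bh"
  Position 4: 'e' from first, 'h' from second => "eh"
Result: cieidhbheh

cieidhbheh


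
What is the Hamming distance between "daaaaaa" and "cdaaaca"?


Comparing "daaaaaa" and "cdaaaca" position by position:
  Position 0: 'd' vs 'c' => differ
  Position 1: 'a' vs 'd' => differ
  Position 2: 'a' vs 'a' => same
  Position 3: 'a' vs 'a' => same
  Position 4: 'a' vs 'a' => same
  Position 5: 'a' vs 'c' => differ
  Position 6: 'a' vs 'a' => same
Total differences (Hamming distance): 3

3


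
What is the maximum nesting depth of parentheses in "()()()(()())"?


Input: "()()()(()())"
Tracking depth:
  Position 0 '(': depth becomes 1
  Position 1 ')': depth becomes 0
  Position 2 '(': depth becomes 1
  Position 3 ')': depth becomes 0
  Position 4 '(': depth becomes 1
  Position 5 ')': depth becomes 0
  Position 6 '(': depth becomes 1
  Position 7 '(': depth becomes 2
  Position 8 ')': depth becomes 1
  Position 9 '(': depth becomes 2
  Position 10 ')': depth becomes 1
  Position 11 ')': depth becomes 0
Maximum depth reached: 2

2


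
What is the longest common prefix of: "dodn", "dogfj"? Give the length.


Words: dodn, dogfj
  Position 0: all 'd' => match
  Position 1: all 'o' => match
  Position 2: ('d', 'g') => mismatch, stop
LCP = "do" (length 2)

2


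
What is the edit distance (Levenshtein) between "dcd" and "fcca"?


Computing edit distance: "dcd" -> "fcca"
DP table:
           f    c    c    a
      0    1    2    3    4
  d   1    1    2    3    4
  c   2    2    1    2    3
  d   3    3    2    2    3
Edit distance = dp[3][4] = 3

3


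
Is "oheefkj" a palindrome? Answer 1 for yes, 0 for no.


Input: oheefkj
Reversed: jkfeeho
  Compare pos 0 ('o') with pos 6 ('j'): MISMATCH
  Compare pos 1 ('h') with pos 5 ('k'): MISMATCH
  Compare pos 2 ('e') with pos 4 ('f'): MISMATCH
Result: not a palindrome

0


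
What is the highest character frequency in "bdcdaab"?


Input: bdcdaab
Character counts:
  'a': 2
  'b': 2
  'c': 1
  'd': 2
Maximum frequency: 2

2


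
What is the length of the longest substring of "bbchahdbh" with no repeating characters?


Input: "bbchahdbh"
Sliding window (track last position of each char):
  Position 0 ('b'): window [0,0] length 1 -- new best
  Position 1 ('b'): repeat (last at 0), move window start to 1
  Position 1 ('b'): window [1,1] length 1
  Position 2 ('c'): window [1,2] length 2 -- new best
  Position 3 ('h'): window [1,3] length 3 -- new best
  Position 4 ('a'): window [1,4] length 4 -- new best
  Position 5 ('h'): repeat (last at 3), move window start to 4
  Position 5 ('h'): window [4,5] length 2
  Position 6 ('d'): window [4,6] length 3
  Position 7 ('b'): window [4,7] length 4
  Position 8 ('h'): repeat (last at 5), move window start to 6
  Position 8 ('h'): window [6,8] length 3
Longest substring with no repeats: "bcha" with length 4

4


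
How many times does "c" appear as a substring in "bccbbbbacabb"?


Searching for "c" in "bccbbbbacabb"
Scanning each position:
  Position 0: "b" => no
  Position 1: "c" => MATCH
  Position 2: "c" => MATCH
  Position 3: "b" => no
  Position 4: "b" => no
  Position 5: "b" => no
  Position 6: "b" => no
  Position 7: "a" => no
  Position 8: "c" => MATCH
  Position 9: "a" => no
  Position 10: "b" => no
  Position 11: "b" => no
Total occurrences: 3

3


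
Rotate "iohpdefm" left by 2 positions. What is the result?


Input: "iohpdefm", rotate left by 2
First 2 characters: "io"
Remaining characters: "hpdefm"
Concatenate remaining + first: "hpdefm" + "io" = "hpdefmio"

hpdefmio


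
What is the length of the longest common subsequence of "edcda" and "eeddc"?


LCS of "edcda" and "eeddc"
DP table:
           e    e    d    d    c
      0    0    0    0    0    0
  e   0    1    1    1    1    1
  d   0    1    1    2    2    2
  c   0    1    1    2    2    3
  d   0    1    1    2    3    3
  a   0    1    1    2    3    3
LCS length = dp[5][5] = 3

3


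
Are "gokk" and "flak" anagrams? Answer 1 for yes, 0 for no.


Strings: "gokk", "flak"
Sorted first:  gkko
Sorted second: afkl
Differ at position 0: 'g' vs 'a' => not anagrams

0


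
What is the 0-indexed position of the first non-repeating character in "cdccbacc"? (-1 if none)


Input: cdccbacc
Character frequencies:
  'a': 1
  'b': 1
  'c': 5
  'd': 1
Scanning left to right for freq == 1:
  Position 0 ('c'): freq=5, skip
  Position 1 ('d'): unique! => answer = 1

1


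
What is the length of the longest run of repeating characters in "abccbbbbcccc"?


Input: "abccbbbbcccc"
Scanning for longest run:
  Position 1 ('b'): new char, reset run to 1
  Position 2 ('c'): new char, reset run to 1
  Position 3 ('c'): continues run of 'c', length=2
  Position 4 ('b'): new char, reset run to 1
  Position 5 ('b'): continues run of 'b', length=2
  Position 6 ('b'): continues run of 'b', length=3
  Position 7 ('b'): continues run of 'b', length=4
  Position 8 ('c'): new char, reset run to 1
  Position 9 ('c'): continues run of 'c', length=2
  Position 10 ('c'): continues run of 'c', length=3
  Position 11 ('c'): continues run of 'c', length=4
Longest run: 'b' with length 4

4


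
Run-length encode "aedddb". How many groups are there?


Input: aedddb
Scanning for consecutive runs:
  Group 1: 'a' x 1 (positions 0-0)
  Group 2: 'e' x 1 (positions 1-1)
  Group 3: 'd' x 3 (positions 2-4)
  Group 4: 'b' x 1 (positions 5-5)
Total groups: 4

4


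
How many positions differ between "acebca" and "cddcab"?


Comparing "acebca" and "cddcab" position by position:
  Position 0: 'a' vs 'c' => DIFFER
  Position 1: 'c' vs 'd' => DIFFER
  Position 2: 'e' vs 'd' => DIFFER
  Position 3: 'b' vs 'c' => DIFFER
  Position 4: 'c' vs 'a' => DIFFER
  Position 5: 'a' vs 'b' => DIFFER
Positions that differ: 6

6


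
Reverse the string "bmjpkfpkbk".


Input: bmjpkfpkbk
Reading characters right to left:
  Position 9: 'k'
  Position 8: 'b'
  Position 7: 'k'
  Position 6: 'p'
  Position 5: 'f'
  Position 4: 'k'
  Position 3: 'p'
  Position 2: 'j'
  Position 1: 'm'
  Position 0: 'b'
Reversed: kbkpfkpjmb

kbkpfkpjmb


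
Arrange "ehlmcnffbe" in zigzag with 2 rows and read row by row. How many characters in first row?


Zigzag "ehlmcnffbe" into 2 rows:
Placing characters:
  'e' => row 0
  'h' => row 1
  'l' => row 0
  'm' => row 1
  'c' => row 0
  'n' => row 1
  'f' => row 0
  'f' => row 1
  'b' => row 0
  'e' => row 1
Rows:
  Row 0: "elcfb"
  Row 1: "hmnfe"
First row length: 5

5


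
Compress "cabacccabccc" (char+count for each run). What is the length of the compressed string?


Input: cabacccabccc
Runs:
  'c' x 1 => "c1"
  'a' x 1 => "a1"
  'b' x 1 => "b1"
  'a' x 1 => "a1"
  'c' x 3 => "c3"
  'a' x 1 => "a1"
  'b' x 1 => "b1"
  'c' x 3 => "c3"
Compressed: "c1a1b1a1c3a1b1c3"
Compressed length: 16

16


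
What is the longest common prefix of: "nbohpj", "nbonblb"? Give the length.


Words: nbohpj, nbonblb
  Position 0: all 'n' => match
  Position 1: all 'b' => match
  Position 2: all 'o' => match
  Position 3: ('h', 'n') => mismatch, stop
LCP = "nbo" (length 3)

3


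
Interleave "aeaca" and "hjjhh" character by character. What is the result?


Interleaving "aeaca" and "hjjhh":
  Position 0: 'a' from first, 'h' from second => "ah"
  Position 1: 'e' from first, 'j' from second => "ej"
  Position 2: 'a' from first, 'j' from second => "aj"
  Position 3: 'c' from first, 'h' from second => "ch"
  Position 4: 'a' from first, 'h' from second => "ah"
Result: ahejajchah

ahejajchah


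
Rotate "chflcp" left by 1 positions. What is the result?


Input: "chflcp", rotate left by 1
First 1 characters: "c"
Remaining characters: "hflcp"
Concatenate remaining + first: "hflcp" + "c" = "hflcpc"

hflcpc


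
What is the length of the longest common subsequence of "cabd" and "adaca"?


LCS of "cabd" and "adaca"
DP table:
           a    d    a    c    a
      0    0    0    0    0    0
  c   0    0    0    0    1    1
  a   0    1    1    1    1    2
  b   0    1    1    1    1    2
  d   0    1    2    2    2    2
LCS length = dp[4][5] = 2

2


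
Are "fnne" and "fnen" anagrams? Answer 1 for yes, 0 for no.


Strings: "fnne", "fnen"
Sorted first:  efnn
Sorted second: efnn
Sorted forms match => anagrams

1


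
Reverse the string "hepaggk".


Input: hepaggk
Reading characters right to left:
  Position 6: 'k'
  Position 5: 'g'
  Position 4: 'g'
  Position 3: 'a'
  Position 2: 'p'
  Position 1: 'e'
  Position 0: 'h'
Reversed: kggapeh

kggapeh


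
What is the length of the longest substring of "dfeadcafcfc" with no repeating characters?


Input: "dfeadcafcfc"
Sliding window (track last position of each char):
  Position 0 ('d'): window [0,0] length 1 -- new best
  Position 1 ('f'): window [0,1] length 2 -- new best
  Position 2 ('e'): window [0,2] length 3 -- new best
  Position 3 ('a'): window [0,3] length 4 -- new best
  Position 4 ('d'): repeat (last at 0), move window start to 1
  Position 4 ('d'): window [1,4] length 4
  Position 5 ('c'): window [1,5] length 5 -- new best
  Position 6 ('a'): repeat (last at 3), move window start to 4
  Position 6 ('a'): window [4,6] length 3
  Position 7 ('f'): window [4,7] length 4
  Position 8 ('c'): repeat (last at 5), move window start to 6
  Position 8 ('c'): window [6,8] length 3
  Position 9 ('f'): repeat (last at 7), move window start to 8
  Position 9 ('f'): window [8,9] length 2
  Position 10 ('c'): repeat (last at 8), move window start to 9
  Position 10 ('c'): window [9,10] length 2
Longest substring with no repeats: "feadc" with length 5

5


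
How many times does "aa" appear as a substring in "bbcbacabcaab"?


Searching for "aa" in "bbcbacabcaab"
Scanning each position:
  Position 0: "bb" => no
  Position 1: "bc" => no
  Position 2: "cb" => no
  Position 3: "ba" => no
  Position 4: "ac" => no
  Position 5: "ca" => no
  Position 6: "ab" => no
  Position 7: "bc" => no
  Position 8: "ca" => no
  Position 9: "aa" => MATCH
  Position 10: "ab" => no
Total occurrences: 1

1


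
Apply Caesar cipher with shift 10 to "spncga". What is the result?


Caesar cipher: shift "spncga" by 10
  's' (pos 18) + 10 = pos 2 = 'c'
  'p' (pos 15) + 10 = pos 25 = 'z'
  'n' (pos 13) + 10 = pos 23 = 'x'
  'c' (pos 2) + 10 = pos 12 = 'm'
  'g' (pos 6) + 10 = pos 16 = 'q'
  'a' (pos 0) + 10 = pos 10 = 'k'
Result: czxmqk

czxmqk


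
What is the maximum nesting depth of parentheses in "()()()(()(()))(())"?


Input: "()()()(()(()))(())"
Tracking depth:
  Position 0 '(': depth becomes 1
  Position 1 ')': depth becomes 0
  Position 2 '(': depth becomes 1
  Position 3 ')': depth becomes 0
  Position 4 '(': depth becomes 1
  Position 5 ')': depth becomes 0
  Position 6 '(': depth becomes 1
  Position 7 '(': depth becomes 2
  Position 8 ')': depth becomes 1
  Position 9 '(': depth becomes 2
  Position 10 '(': depth becomes 3
  Position 11 ')': depth becomes 2
  Position 12 ')': depth becomes 1
  Position 13 ')': depth becomes 0
  Position 14 '(': depth becomes 1
  Position 15 '(': depth becomes 2
  Position 16 ')': depth becomes 1
  Position 17 ')': depth becomes 0
Maximum depth reached: 3

3


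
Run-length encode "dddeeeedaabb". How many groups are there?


Input: dddeeeedaabb
Scanning for consecutive runs:
  Group 1: 'd' x 3 (positions 0-2)
  Group 2: 'e' x 4 (positions 3-6)
  Group 3: 'd' x 1 (positions 7-7)
  Group 4: 'a' x 2 (positions 8-9)
  Group 5: 'b' x 2 (positions 10-11)
Total groups: 5

5


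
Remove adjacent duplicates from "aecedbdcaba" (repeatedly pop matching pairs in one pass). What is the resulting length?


Input: aecedbdcaba
Stack-based adjacent duplicate removal:
  Read 'a': push. Stack: a
  Read 'e': push. Stack: ae
  Read 'c': push. Stack: aec
  Read 'e': push. Stack: aece
  Read 'd': push. Stack: aeced
  Read 'b': push. Stack: aecedb
  Read 'd': push. Stack: aecedbd
  Read 'c': push. Stack: aecedbdc
  Read 'a': push. Stack: aecedbdca
  Read 'b': push. Stack: aecedbdcab
  Read 'a': push. Stack: aecedbdcaba
Final stack: "aecedbdcaba" (length 11)

11


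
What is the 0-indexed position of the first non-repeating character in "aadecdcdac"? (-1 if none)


Input: aadecdcdac
Character frequencies:
  'a': 3
  'c': 3
  'd': 3
  'e': 1
Scanning left to right for freq == 1:
  Position 0 ('a'): freq=3, skip
  Position 1 ('a'): freq=3, skip
  Position 2 ('d'): freq=3, skip
  Position 3 ('e'): unique! => answer = 3

3


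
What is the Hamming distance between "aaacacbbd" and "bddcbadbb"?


Comparing "aaacacbbd" and "bddcbadbb" position by position:
  Position 0: 'a' vs 'b' => differ
  Position 1: 'a' vs 'd' => differ
  Position 2: 'a' vs 'd' => differ
  Position 3: 'c' vs 'c' => same
  Position 4: 'a' vs 'b' => differ
  Position 5: 'c' vs 'a' => differ
  Position 6: 'b' vs 'd' => differ
  Position 7: 'b' vs 'b' => same
  Position 8: 'd' vs 'b' => differ
Total differences (Hamming distance): 7

7


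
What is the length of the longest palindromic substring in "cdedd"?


Input: "cdedd"
Checking substrings for palindromes:
  [1:4] "ded" (len 3) => palindrome
  [3:5] "dd" (len 2) => palindrome
Longest palindromic substring: "ded" with length 3

3


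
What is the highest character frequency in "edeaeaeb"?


Input: edeaeaeb
Character counts:
  'a': 2
  'b': 1
  'd': 1
  'e': 4
Maximum frequency: 4

4


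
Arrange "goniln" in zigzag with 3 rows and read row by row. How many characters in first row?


Zigzag "goniln" into 3 rows:
Placing characters:
  'g' => row 0
  'o' => row 1
  'n' => row 2
  'i' => row 1
  'l' => row 0
  'n' => row 1
Rows:
  Row 0: "gl"
  Row 1: "oin"
  Row 2: "n"
First row length: 2

2


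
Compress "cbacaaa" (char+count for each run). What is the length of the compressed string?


Input: cbacaaa
Runs:
  'c' x 1 => "c1"
  'b' x 1 => "b1"
  'a' x 1 => "a1"
  'c' x 1 => "c1"
  'a' x 3 => "a3"
Compressed: "c1b1a1c1a3"
Compressed length: 10

10


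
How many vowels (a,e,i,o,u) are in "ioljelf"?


Input: ioljelf
Checking each character:
  'i' at position 0: vowel (running total: 1)
  'o' at position 1: vowel (running total: 2)
  'l' at position 2: consonant
  'j' at position 3: consonant
  'e' at position 4: vowel (running total: 3)
  'l' at position 5: consonant
  'f' at position 6: consonant
Total vowels: 3

3


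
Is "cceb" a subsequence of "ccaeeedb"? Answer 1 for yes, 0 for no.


Check if "cceb" is a subsequence of "ccaeeedb"
Greedy scan:
  Position 0 ('c'): matches sub[0] = 'c'
  Position 1 ('c'): matches sub[1] = 'c'
  Position 2 ('a'): no match needed
  Position 3 ('e'): matches sub[2] = 'e'
  Position 4 ('e'): no match needed
  Position 5 ('e'): no match needed
  Position 6 ('d'): no match needed
  Position 7 ('b'): matches sub[3] = 'b'
All 4 characters matched => is a subsequence

1


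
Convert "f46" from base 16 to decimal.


Input: "f46" in base 16
Positional expansion:
  Digit 'f' (value 15) x 16^2 = 3840
  Digit '4' (value 4) x 16^1 = 64
  Digit '6' (value 6) x 16^0 = 6
Sum = 3910

3910


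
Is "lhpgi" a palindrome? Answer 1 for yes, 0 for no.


Input: lhpgi
Reversed: igphl
  Compare pos 0 ('l') with pos 4 ('i'): MISMATCH
  Compare pos 1 ('h') with pos 3 ('g'): MISMATCH
Result: not a palindrome

0


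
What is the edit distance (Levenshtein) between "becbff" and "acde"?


Computing edit distance: "becbff" -> "acde"
DP table:
           a    c    d    e
      0    1    2    3    4
  b   1    1    2    3    4
  e   2    2    2    3    3
  c   3    3    2    3    4
  b   4    4    3    3    4
  f   5    5    4    4    4
  f   6    6    5    5    5
Edit distance = dp[6][4] = 5

5


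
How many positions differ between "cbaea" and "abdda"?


Comparing "cbaea" and "abdda" position by position:
  Position 0: 'c' vs 'a' => DIFFER
  Position 1: 'b' vs 'b' => same
  Position 2: 'a' vs 'd' => DIFFER
  Position 3: 'e' vs 'd' => DIFFER
  Position 4: 'a' vs 'a' => same
Positions that differ: 3

3


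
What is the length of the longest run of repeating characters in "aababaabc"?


Input: "aababaabc"
Scanning for longest run:
  Position 1 ('a'): continues run of 'a', length=2
  Position 2 ('b'): new char, reset run to 1
  Position 3 ('a'): new char, reset run to 1
  Position 4 ('b'): new char, reset run to 1
  Position 5 ('a'): new char, reset run to 1
  Position 6 ('a'): continues run of 'a', length=2
  Position 7 ('b'): new char, reset run to 1
  Position 8 ('c'): new char, reset run to 1
Longest run: 'a' with length 2

2


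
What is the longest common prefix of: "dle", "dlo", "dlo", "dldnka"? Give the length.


Words: dle, dlo, dlo, dldnka
  Position 0: all 'd' => match
  Position 1: all 'l' => match
  Position 2: ('e', 'o', 'o', 'd') => mismatch, stop
LCP = "dl" (length 2)

2


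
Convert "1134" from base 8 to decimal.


Input: "1134" in base 8
Positional expansion:
  Digit '1' (value 1) x 8^3 = 512
  Digit '1' (value 1) x 8^2 = 64
  Digit '3' (value 3) x 8^1 = 24
  Digit '4' (value 4) x 8^0 = 4
Sum = 604

604


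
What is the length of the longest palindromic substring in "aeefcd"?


Input: "aeefcd"
Checking substrings for palindromes:
  [1:3] "ee" (len 2) => palindrome
Longest palindromic substring: "ee" with length 2

2


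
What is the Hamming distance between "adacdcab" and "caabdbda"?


Comparing "adacdcab" and "caabdbda" position by position:
  Position 0: 'a' vs 'c' => differ
  Position 1: 'd' vs 'a' => differ
  Position 2: 'a' vs 'a' => same
  Position 3: 'c' vs 'b' => differ
  Position 4: 'd' vs 'd' => same
  Position 5: 'c' vs 'b' => differ
  Position 6: 'a' vs 'd' => differ
  Position 7: 'b' vs 'a' => differ
Total differences (Hamming distance): 6

6


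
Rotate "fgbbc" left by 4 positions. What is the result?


Input: "fgbbc", rotate left by 4
First 4 characters: "fgbb"
Remaining characters: "c"
Concatenate remaining + first: "c" + "fgbb" = "cfgbb"

cfgbb


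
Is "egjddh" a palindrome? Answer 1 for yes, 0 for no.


Input: egjddh
Reversed: hddjge
  Compare pos 0 ('e') with pos 5 ('h'): MISMATCH
  Compare pos 1 ('g') with pos 4 ('d'): MISMATCH
  Compare pos 2 ('j') with pos 3 ('d'): MISMATCH
Result: not a palindrome

0


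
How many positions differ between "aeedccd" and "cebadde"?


Comparing "aeedccd" and "cebadde" position by position:
  Position 0: 'a' vs 'c' => DIFFER
  Position 1: 'e' vs 'e' => same
  Position 2: 'e' vs 'b' => DIFFER
  Position 3: 'd' vs 'a' => DIFFER
  Position 4: 'c' vs 'd' => DIFFER
  Position 5: 'c' vs 'd' => DIFFER
  Position 6: 'd' vs 'e' => DIFFER
Positions that differ: 6

6


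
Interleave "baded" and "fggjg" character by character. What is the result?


Interleaving "baded" and "fggjg":
  Position 0: 'b' from first, 'f' from second => "bf"
  Position 1: 'a' from first, 'g' from second => "ag"
  Position 2: 'd' from first, 'g' from second => "dg"
  Position 3: 'e' from first, 'j' from second => "ej"
  Position 4: 'd' from first, 'g' from second => "dg"
Result: bfagdgejdg

bfagdgejdg


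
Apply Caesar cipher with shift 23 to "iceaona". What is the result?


Caesar cipher: shift "iceaona" by 23
  'i' (pos 8) + 23 = pos 5 = 'f'
  'c' (pos 2) + 23 = pos 25 = 'z'
  'e' (pos 4) + 23 = pos 1 = 'b'
  'a' (pos 0) + 23 = pos 23 = 'x'
  'o' (pos 14) + 23 = pos 11 = 'l'
  'n' (pos 13) + 23 = pos 10 = 'k'
  'a' (pos 0) + 23 = pos 23 = 'x'
Result: fzbxlkx

fzbxlkx


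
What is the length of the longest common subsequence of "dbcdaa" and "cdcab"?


LCS of "dbcdaa" and "cdcab"
DP table:
           c    d    c    a    b
      0    0    0    0    0    0
  d   0    0    1    1    1    1
  b   0    0    1    1    1    2
  c   0    1    1    2    2    2
  d   0    1    2    2    2    2
  a   0    1    2    2    3    3
  a   0    1    2    2    3    3
LCS length = dp[6][5] = 3

3


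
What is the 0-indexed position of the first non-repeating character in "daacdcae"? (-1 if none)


Input: daacdcae
Character frequencies:
  'a': 3
  'c': 2
  'd': 2
  'e': 1
Scanning left to right for freq == 1:
  Position 0 ('d'): freq=2, skip
  Position 1 ('a'): freq=3, skip
  Position 2 ('a'): freq=3, skip
  Position 3 ('c'): freq=2, skip
  Position 4 ('d'): freq=2, skip
  Position 5 ('c'): freq=2, skip
  Position 6 ('a'): freq=3, skip
  Position 7 ('e'): unique! => answer = 7

7


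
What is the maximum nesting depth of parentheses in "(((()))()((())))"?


Input: "(((()))()((())))"
Tracking depth:
  Position 0 '(': depth becomes 1
  Position 1 '(': depth becomes 2
  Position 2 '(': depth becomes 3
  Position 3 '(': depth becomes 4
  Position 4 ')': depth becomes 3
  Position 5 ')': depth becomes 2
  Position 6 ')': depth becomes 1
  Position 7 '(': depth becomes 2
  Position 8 ')': depth becomes 1
  Position 9 '(': depth becomes 2
  Position 10 '(': depth becomes 3
  Position 11 '(': depth becomes 4
  Position 12 ')': depth becomes 3
  Position 13 ')': depth becomes 2
  Position 14 ')': depth becomes 1
  Position 15 ')': depth becomes 0
Maximum depth reached: 4

4


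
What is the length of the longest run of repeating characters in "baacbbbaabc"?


Input: "baacbbbaabc"
Scanning for longest run:
  Position 1 ('a'): new char, reset run to 1
  Position 2 ('a'): continues run of 'a', length=2
  Position 3 ('c'): new char, reset run to 1
  Position 4 ('b'): new char, reset run to 1
  Position 5 ('b'): continues run of 'b', length=2
  Position 6 ('b'): continues run of 'b', length=3
  Position 7 ('a'): new char, reset run to 1
  Position 8 ('a'): continues run of 'a', length=2
  Position 9 ('b'): new char, reset run to 1
  Position 10 ('c'): new char, reset run to 1
Longest run: 'b' with length 3

3


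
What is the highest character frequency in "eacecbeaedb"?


Input: eacecbeaedb
Character counts:
  'a': 2
  'b': 2
  'c': 2
  'd': 1
  'e': 4
Maximum frequency: 4

4


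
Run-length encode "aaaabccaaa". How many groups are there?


Input: aaaabccaaa
Scanning for consecutive runs:
  Group 1: 'a' x 4 (positions 0-3)
  Group 2: 'b' x 1 (positions 4-4)
  Group 3: 'c' x 2 (positions 5-6)
  Group 4: 'a' x 3 (positions 7-9)
Total groups: 4

4


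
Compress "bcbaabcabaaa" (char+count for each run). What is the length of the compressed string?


Input: bcbaabcabaaa
Runs:
  'b' x 1 => "b1"
  'c' x 1 => "c1"
  'b' x 1 => "b1"
  'a' x 2 => "a2"
  'b' x 1 => "b1"
  'c' x 1 => "c1"
  'a' x 1 => "a1"
  'b' x 1 => "b1"
  'a' x 3 => "a3"
Compressed: "b1c1b1a2b1c1a1b1a3"
Compressed length: 18

18


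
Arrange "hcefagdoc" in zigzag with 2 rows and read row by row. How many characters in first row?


Zigzag "hcefagdoc" into 2 rows:
Placing characters:
  'h' => row 0
  'c' => row 1
  'e' => row 0
  'f' => row 1
  'a' => row 0
  'g' => row 1
  'd' => row 0
  'o' => row 1
  'c' => row 0
Rows:
  Row 0: "headc"
  Row 1: "cfgo"
First row length: 5

5


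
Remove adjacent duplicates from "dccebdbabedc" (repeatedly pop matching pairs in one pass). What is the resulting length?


Input: dccebdbabedc
Stack-based adjacent duplicate removal:
  Read 'd': push. Stack: d
  Read 'c': push. Stack: dc
  Read 'c': matches stack top 'c' => pop. Stack: d
  Read 'e': push. Stack: de
  Read 'b': push. Stack: deb
  Read 'd': push. Stack: debd
  Read 'b': push. Stack: debdb
  Read 'a': push. Stack: debdba
  Read 'b': push. Stack: debdbab
  Read 'e': push. Stack: debdbabe
  Read 'd': push. Stack: debdbabed
  Read 'c': push. Stack: debdbabedc
Final stack: "debdbabedc" (length 10)

10


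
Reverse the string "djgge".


Input: djgge
Reading characters right to left:
  Position 4: 'e'
  Position 3: 'g'
  Position 2: 'g'
  Position 1: 'j'
  Position 0: 'd'
Reversed: eggjd

eggjd


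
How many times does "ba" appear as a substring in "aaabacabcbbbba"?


Searching for "ba" in "aaabacabcbbbba"
Scanning each position:
  Position 0: "aa" => no
  Position 1: "aa" => no
  Position 2: "ab" => no
  Position 3: "ba" => MATCH
  Position 4: "ac" => no
  Position 5: "ca" => no
  Position 6: "ab" => no
  Position 7: "bc" => no
  Position 8: "cb" => no
  Position 9: "bb" => no
  Position 10: "bb" => no
  Position 11: "bb" => no
  Position 12: "ba" => MATCH
Total occurrences: 2

2


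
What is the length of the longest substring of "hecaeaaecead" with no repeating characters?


Input: "hecaeaaecead"
Sliding window (track last position of each char):
  Position 0 ('h'): window [0,0] length 1 -- new best
  Position 1 ('e'): window [0,1] length 2 -- new best
  Position 2 ('c'): window [0,2] length 3 -- new best
  Position 3 ('a'): window [0,3] length 4 -- new best
  Position 4 ('e'): repeat (last at 1), move window start to 2
  Position 4 ('e'): window [2,4] length 3
  Position 5 ('a'): repeat (last at 3), move window start to 4
  Position 5 ('a'): window [4,5] length 2
  Position 6 ('a'): repeat (last at 5), move window start to 6
  Position 6 ('a'): window [6,6] length 1
  Position 7 ('e'): window [6,7] length 2
  Position 8 ('c'): window [6,8] length 3
  Position 9 ('e'): repeat (last at 7), move window start to 8
  Position 9 ('e'): window [8,9] length 2
  Position 10 ('a'): window [8,10] length 3
  Position 11 ('d'): window [8,11] length 4
Longest substring with no repeats: "heca" with length 4

4


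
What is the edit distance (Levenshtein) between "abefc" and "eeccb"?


Computing edit distance: "abefc" -> "eeccb"
DP table:
           e    e    c    c    b
      0    1    2    3    4    5
  a   1    1    2    3    4    5
  b   2    2    2    3    4    4
  e   3    2    2    3    4    5
  f   4    3    3    3    4    5
  c   5    4    4    3    3    4
Edit distance = dp[5][5] = 4

4


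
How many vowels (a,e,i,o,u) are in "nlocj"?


Input: nlocj
Checking each character:
  'n' at position 0: consonant
  'l' at position 1: consonant
  'o' at position 2: vowel (running total: 1)
  'c' at position 3: consonant
  'j' at position 4: consonant
Total vowels: 1

1


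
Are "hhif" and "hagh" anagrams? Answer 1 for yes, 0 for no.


Strings: "hhif", "hagh"
Sorted first:  fhhi
Sorted second: aghh
Differ at position 0: 'f' vs 'a' => not anagrams

0


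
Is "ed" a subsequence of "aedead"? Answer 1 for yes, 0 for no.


Check if "ed" is a subsequence of "aedead"
Greedy scan:
  Position 0 ('a'): no match needed
  Position 1 ('e'): matches sub[0] = 'e'
  Position 2 ('d'): matches sub[1] = 'd'
  Position 3 ('e'): no match needed
  Position 4 ('a'): no match needed
  Position 5 ('d'): no match needed
All 2 characters matched => is a subsequence

1


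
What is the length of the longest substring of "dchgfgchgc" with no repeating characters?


Input: "dchgfgchgc"
Sliding window (track last position of each char):
  Position 0 ('d'): window [0,0] length 1 -- new best
  Position 1 ('c'): window [0,1] length 2 -- new best
  Position 2 ('h'): window [0,2] length 3 -- new best
  Position 3 ('g'): window [0,3] length 4 -- new best
  Position 4 ('f'): window [0,4] length 5 -- new best
  Position 5 ('g'): repeat (last at 3), move window start to 4
  Position 5 ('g'): window [4,5] length 2
  Position 6 ('c'): window [4,6] length 3
  Position 7 ('h'): window [4,7] length 4
  Position 8 ('g'): repeat (last at 5), move window start to 6
  Position 8 ('g'): window [6,8] length 3
  Position 9 ('c'): repeat (last at 6), move window start to 7
  Position 9 ('c'): window [7,9] length 3
Longest substring with no repeats: "dchgf" with length 5

5


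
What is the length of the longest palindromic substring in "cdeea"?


Input: "cdeea"
Checking substrings for palindromes:
  [2:4] "ee" (len 2) => palindrome
Longest palindromic substring: "ee" with length 2

2


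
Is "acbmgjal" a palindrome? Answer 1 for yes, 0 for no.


Input: acbmgjal
Reversed: lajgmbca
  Compare pos 0 ('a') with pos 7 ('l'): MISMATCH
  Compare pos 1 ('c') with pos 6 ('a'): MISMATCH
  Compare pos 2 ('b') with pos 5 ('j'): MISMATCH
  Compare pos 3 ('m') with pos 4 ('g'): MISMATCH
Result: not a palindrome

0


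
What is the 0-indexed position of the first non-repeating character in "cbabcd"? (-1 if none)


Input: cbabcd
Character frequencies:
  'a': 1
  'b': 2
  'c': 2
  'd': 1
Scanning left to right for freq == 1:
  Position 0 ('c'): freq=2, skip
  Position 1 ('b'): freq=2, skip
  Position 2 ('a'): unique! => answer = 2

2


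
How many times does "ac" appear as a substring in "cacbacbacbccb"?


Searching for "ac" in "cacbacbacbccb"
Scanning each position:
  Position 0: "ca" => no
  Position 1: "ac" => MATCH
  Position 2: "cb" => no
  Position 3: "ba" => no
  Position 4: "ac" => MATCH
  Position 5: "cb" => no
  Position 6: "ba" => no
  Position 7: "ac" => MATCH
  Position 8: "cb" => no
  Position 9: "bc" => no
  Position 10: "cc" => no
  Position 11: "cb" => no
Total occurrences: 3

3


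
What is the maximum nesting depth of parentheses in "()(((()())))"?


Input: "()(((()())))"
Tracking depth:
  Position 0 '(': depth becomes 1
  Position 1 ')': depth becomes 0
  Position 2 '(': depth becomes 1
  Position 3 '(': depth becomes 2
  Position 4 '(': depth becomes 3
  Position 5 '(': depth becomes 4
  Position 6 ')': depth becomes 3
  Position 7 '(': depth becomes 4
  Position 8 ')': depth becomes 3
  Position 9 ')': depth becomes 2
  Position 10 ')': depth becomes 1
  Position 11 ')': depth becomes 0
Maximum depth reached: 4

4


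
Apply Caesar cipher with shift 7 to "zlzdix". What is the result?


Caesar cipher: shift "zlzdix" by 7
  'z' (pos 25) + 7 = pos 6 = 'g'
  'l' (pos 11) + 7 = pos 18 = 's'
  'z' (pos 25) + 7 = pos 6 = 'g'
  'd' (pos 3) + 7 = pos 10 = 'k'
  'i' (pos 8) + 7 = pos 15 = 'p'
  'x' (pos 23) + 7 = pos 4 = 'e'
Result: gsgkpe

gsgkpe


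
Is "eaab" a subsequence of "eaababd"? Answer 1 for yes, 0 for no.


Check if "eaab" is a subsequence of "eaababd"
Greedy scan:
  Position 0 ('e'): matches sub[0] = 'e'
  Position 1 ('a'): matches sub[1] = 'a'
  Position 2 ('a'): matches sub[2] = 'a'
  Position 3 ('b'): matches sub[3] = 'b'
  Position 4 ('a'): no match needed
  Position 5 ('b'): no match needed
  Position 6 ('d'): no match needed
All 4 characters matched => is a subsequence

1


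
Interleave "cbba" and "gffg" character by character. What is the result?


Interleaving "cbba" and "gffg":
  Position 0: 'c' from first, 'g' from second => "cg"
  Position 1: 'b' from first, 'f' from second => "bf"
  Position 2: 'b' from first, 'f' from second => "bf"
  Position 3: 'a' from first, 'g' from second => "ag"
Result: cgbfbfag

cgbfbfag


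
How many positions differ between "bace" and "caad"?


Comparing "bace" and "caad" position by position:
  Position 0: 'b' vs 'c' => DIFFER
  Position 1: 'a' vs 'a' => same
  Position 2: 'c' vs 'a' => DIFFER
  Position 3: 'e' vs 'd' => DIFFER
Positions that differ: 3

3


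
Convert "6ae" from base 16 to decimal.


Input: "6ae" in base 16
Positional expansion:
  Digit '6' (value 6) x 16^2 = 1536
  Digit 'a' (value 10) x 16^1 = 160
  Digit 'e' (value 14) x 16^0 = 14
Sum = 1710

1710


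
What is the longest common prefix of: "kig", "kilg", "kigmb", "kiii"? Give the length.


Words: kig, kilg, kigmb, kiii
  Position 0: all 'k' => match
  Position 1: all 'i' => match
  Position 2: ('g', 'l', 'g', 'i') => mismatch, stop
LCP = "ki" (length 2)

2


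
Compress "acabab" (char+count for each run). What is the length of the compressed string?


Input: acabab
Runs:
  'a' x 1 => "a1"
  'c' x 1 => "c1"
  'a' x 1 => "a1"
  'b' x 1 => "b1"
  'a' x 1 => "a1"
  'b' x 1 => "b1"
Compressed: "a1c1a1b1a1b1"
Compressed length: 12

12


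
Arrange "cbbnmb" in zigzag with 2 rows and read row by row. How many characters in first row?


Zigzag "cbbnmb" into 2 rows:
Placing characters:
  'c' => row 0
  'b' => row 1
  'b' => row 0
  'n' => row 1
  'm' => row 0
  'b' => row 1
Rows:
  Row 0: "cbm"
  Row 1: "bnb"
First row length: 3

3


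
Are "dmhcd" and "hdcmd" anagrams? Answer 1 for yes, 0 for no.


Strings: "dmhcd", "hdcmd"
Sorted first:  cddhm
Sorted second: cddhm
Sorted forms match => anagrams

1


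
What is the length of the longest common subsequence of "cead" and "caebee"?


LCS of "cead" and "caebee"
DP table:
           c    a    e    b    e    e
      0    0    0    0    0    0    0
  c   0    1    1    1    1    1    1
  e   0    1    1    2    2    2    2
  a   0    1    2    2    2    2    2
  d   0    1    2    2    2    2    2
LCS length = dp[4][6] = 2

2


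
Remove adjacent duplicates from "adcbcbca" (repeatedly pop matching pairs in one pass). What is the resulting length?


Input: adcbcbca
Stack-based adjacent duplicate removal:
  Read 'a': push. Stack: a
  Read 'd': push. Stack: ad
  Read 'c': push. Stack: adc
  Read 'b': push. Stack: adcb
  Read 'c': push. Stack: adcbc
  Read 'b': push. Stack: adcbcb
  Read 'c': push. Stack: adcbcbc
  Read 'a': push. Stack: adcbcbca
Final stack: "adcbcbca" (length 8)

8
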